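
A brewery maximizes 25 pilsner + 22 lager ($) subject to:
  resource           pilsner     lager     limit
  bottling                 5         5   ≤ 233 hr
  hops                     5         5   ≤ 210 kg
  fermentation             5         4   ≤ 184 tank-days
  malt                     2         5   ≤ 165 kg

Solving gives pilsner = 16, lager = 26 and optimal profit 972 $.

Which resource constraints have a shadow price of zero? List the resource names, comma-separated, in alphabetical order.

bottling: 210/233 (slack 23)
hops: 210/210 (binding)
fermentation: 184/184 (binding)
malt: 162/165 (slack 3)
By complementary slackness, a constraint with positive slack has shadow price 0 → bottling, malt.

bottling, malt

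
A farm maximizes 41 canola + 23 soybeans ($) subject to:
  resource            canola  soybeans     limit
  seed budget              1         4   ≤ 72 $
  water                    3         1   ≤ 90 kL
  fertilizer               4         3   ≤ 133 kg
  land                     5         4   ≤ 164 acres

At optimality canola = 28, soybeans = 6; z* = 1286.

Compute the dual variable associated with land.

Binding: water and land. Non-binding: seed budget (20 unused), fertilizer (3 unused).
Slack constraints have shadow price 0 (complementary slackness).
Dual feasibility on the basic columns requires 3·y_water + 5·y_land = 41, 1·y_water + 4·y_land = 23.
Solving: y_water = 7, y_land = 4.
Shadow price of land = 4.

4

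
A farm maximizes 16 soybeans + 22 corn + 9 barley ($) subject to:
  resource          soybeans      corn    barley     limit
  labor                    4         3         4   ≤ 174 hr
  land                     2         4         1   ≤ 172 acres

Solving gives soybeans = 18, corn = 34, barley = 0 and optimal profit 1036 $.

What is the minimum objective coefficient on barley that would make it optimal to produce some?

12

At the optimum: labor uses 174 of 174 (binding); land uses 172 of 172 (binding).
The binding rows give the dual system: 4·y_labor + 2·y_land = 16 and 3·y_labor + 4·y_land = 22.
Solving: y_labor = 2, y_land = 4.
barley enters the basis when its profit ≥ yᵀa₃ = 2·4 + 4·1 = 12.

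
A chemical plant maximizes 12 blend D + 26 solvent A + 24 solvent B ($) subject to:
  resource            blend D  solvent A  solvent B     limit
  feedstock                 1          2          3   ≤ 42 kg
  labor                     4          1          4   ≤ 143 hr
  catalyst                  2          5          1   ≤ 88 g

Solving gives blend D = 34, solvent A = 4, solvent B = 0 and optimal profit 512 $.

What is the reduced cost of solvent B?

-2

Check each constraint at x*: feedstock 42/42 (tight); labor 140/143 (slack 3); catalyst 88/88 (tight).
Since labor is not tight, its dual is 0.
The binding rows give the dual system: 1·y_feedstock + 2·y_catalyst = 12 and 2·y_feedstock + 5·y_catalyst = 26.
This yields shadow prices y_feedstock = 8, y_catalyst = 2.
Reduced cost of solvent B: c₃ − yᵀa₃ = 24 − (8·3 + 2·1) = 24 − 26 = -2.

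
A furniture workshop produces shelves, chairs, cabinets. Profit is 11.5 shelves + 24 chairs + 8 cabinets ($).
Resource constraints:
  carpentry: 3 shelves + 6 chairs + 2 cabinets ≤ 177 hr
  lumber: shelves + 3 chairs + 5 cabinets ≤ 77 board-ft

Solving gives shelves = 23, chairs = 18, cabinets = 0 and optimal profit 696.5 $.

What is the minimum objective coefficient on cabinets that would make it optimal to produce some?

At the optimum: carpentry uses 177 of 177 (binding); lumber uses 77 of 77 (binding).
Dual feasibility on the basic columns requires 3·y_carpentry + 1·y_lumber = 11.5, 6·y_carpentry + 3·y_lumber = 24.
→ y_carpentry = 3.5 and y_lumber = 1.
cabinets enters the basis when its profit ≥ yᵀa₃ = 3.5·2 + 1·5 = 12.

12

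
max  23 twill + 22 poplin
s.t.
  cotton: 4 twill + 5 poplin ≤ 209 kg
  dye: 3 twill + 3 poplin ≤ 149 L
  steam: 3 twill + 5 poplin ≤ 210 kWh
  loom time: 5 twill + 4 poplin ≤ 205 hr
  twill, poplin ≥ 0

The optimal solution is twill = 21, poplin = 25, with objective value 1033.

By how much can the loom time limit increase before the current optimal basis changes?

33

Binding constraints: cotton, loom time. The basis is B = [[4,5],[5,4]] with det -9.
Per unit increase in loom time, x* moves by d = (0.5556, -0.4444).
The basis stays optimal until dye becomes binding; allowable increase = 33 hr.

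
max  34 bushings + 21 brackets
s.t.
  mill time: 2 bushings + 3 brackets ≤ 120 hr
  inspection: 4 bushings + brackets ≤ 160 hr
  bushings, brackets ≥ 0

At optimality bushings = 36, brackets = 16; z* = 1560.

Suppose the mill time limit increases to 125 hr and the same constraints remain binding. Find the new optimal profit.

1585

At the optimum: mill time uses 120 of 120 (binding); inspection uses 160 of 160 (binding).
The binding rows give the dual system: 2·y_mill time + 4·y_inspection = 34 and 3·y_mill time + 1·y_inspection = 21.
Solving: y_mill time = 5, y_inspection = 6.
Δz = y_mill time·Δb = 5 × (5) = 25, so new z* = 1560 + 25 = 1585.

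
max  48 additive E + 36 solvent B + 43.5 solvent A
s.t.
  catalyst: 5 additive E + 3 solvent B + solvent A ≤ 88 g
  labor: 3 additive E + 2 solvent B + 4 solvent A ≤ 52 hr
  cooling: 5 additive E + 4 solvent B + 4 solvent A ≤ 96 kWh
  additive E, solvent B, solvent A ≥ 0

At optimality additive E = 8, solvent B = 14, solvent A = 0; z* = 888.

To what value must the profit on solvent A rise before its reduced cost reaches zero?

At the optimum: catalyst uses 82 of 88 (slack = 6); labor uses 52 of 52 (binding); cooling uses 96 of 96 (binding).
Since catalyst is not tight, its dual is 0.
From A_Bᵀ y = c: 3·y_labor + 5·y_cooling = 48; 2·y_labor + 4·y_cooling = 36.
→ y_labor = 6 and y_cooling = 6.
solvent A enters the basis when its profit ≥ yᵀa₃ = 6·4 + 6·4 = 48.

48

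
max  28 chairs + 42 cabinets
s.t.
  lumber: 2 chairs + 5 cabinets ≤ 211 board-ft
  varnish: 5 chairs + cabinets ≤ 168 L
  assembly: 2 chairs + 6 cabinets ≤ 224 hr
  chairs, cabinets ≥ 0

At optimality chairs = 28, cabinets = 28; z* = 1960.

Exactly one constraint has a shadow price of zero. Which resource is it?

lumber

lumber: 196/211 (slack 15)
varnish: 168/168 (binding)
assembly: 224/224 (binding)
By complementary slackness, a constraint with positive slack has shadow price 0 → lumber.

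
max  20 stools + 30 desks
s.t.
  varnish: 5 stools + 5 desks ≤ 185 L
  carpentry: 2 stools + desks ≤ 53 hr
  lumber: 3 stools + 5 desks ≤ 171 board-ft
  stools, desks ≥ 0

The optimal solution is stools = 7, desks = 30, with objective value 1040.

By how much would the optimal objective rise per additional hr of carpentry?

0

Binding: varnish and lumber. Non-binding: carpentry (9 unused).
By complementary slackness, y = 0 for the non-binding constraint.
The binding rows give the dual system: 5·y_varnish + 3·y_lumber = 20 and 5·y_varnish + 5·y_lumber = 30.
This yields shadow prices y_varnish = 1, y_lumber = 5.
Shadow price of carpentry = 0.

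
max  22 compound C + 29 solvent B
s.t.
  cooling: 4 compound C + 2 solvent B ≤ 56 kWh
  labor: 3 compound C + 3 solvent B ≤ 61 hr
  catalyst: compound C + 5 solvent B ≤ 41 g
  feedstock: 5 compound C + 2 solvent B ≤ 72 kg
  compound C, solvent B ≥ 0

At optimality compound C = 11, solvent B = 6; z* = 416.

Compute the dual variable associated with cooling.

4.5

Binding: cooling and catalyst. Non-binding: labor (10 unused), feedstock (5 unused).
Since labor, feedstock are not tight, their duals are 0.
From A_Bᵀ y = c: 4·y_cooling + 1·y_catalyst = 22; 2·y_cooling + 5·y_catalyst = 29.
→ y_cooling = 4.5 and y_catalyst = 4.
Shadow price of cooling = 4.5.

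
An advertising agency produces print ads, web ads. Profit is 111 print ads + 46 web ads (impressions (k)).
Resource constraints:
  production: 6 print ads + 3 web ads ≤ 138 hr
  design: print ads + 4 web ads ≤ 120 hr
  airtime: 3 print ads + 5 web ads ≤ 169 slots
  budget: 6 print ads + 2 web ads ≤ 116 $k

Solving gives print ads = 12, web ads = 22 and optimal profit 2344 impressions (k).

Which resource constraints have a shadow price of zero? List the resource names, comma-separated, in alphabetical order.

airtime, design

production: 138/138 (binding)
design: 100/120 (slack 20)
airtime: 146/169 (slack 23)
budget: 116/116 (binding)
By complementary slackness, a constraint with positive slack has shadow price 0 → airtime, design.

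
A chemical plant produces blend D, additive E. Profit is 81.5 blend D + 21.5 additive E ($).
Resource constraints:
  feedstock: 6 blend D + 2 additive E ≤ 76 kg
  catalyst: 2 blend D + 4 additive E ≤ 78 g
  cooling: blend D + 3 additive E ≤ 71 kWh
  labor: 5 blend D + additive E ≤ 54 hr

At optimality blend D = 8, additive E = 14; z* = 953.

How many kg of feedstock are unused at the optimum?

0

feedstock used = 6·8 + 2·14 = 76; slack = 76 − 76 = 0.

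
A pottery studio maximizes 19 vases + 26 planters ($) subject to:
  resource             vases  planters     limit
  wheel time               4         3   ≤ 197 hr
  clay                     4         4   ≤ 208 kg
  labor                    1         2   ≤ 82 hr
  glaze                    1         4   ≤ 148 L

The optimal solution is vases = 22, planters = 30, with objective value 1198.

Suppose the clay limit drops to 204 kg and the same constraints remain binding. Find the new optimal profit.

1186

At the optimum: wheel time uses 178 of 197 (slack = 19); clay uses 208 of 208 (binding); labor uses 82 of 82 (binding); glaze uses 142 of 148 (slack = 6).
Since wheel time, glaze are not tight, their duals are 0.
Dual feasibility on the basic columns requires 4·y_clay + 1·y_labor = 19, 4·y_clay + 2·y_labor = 26.
This yields shadow prices y_clay = 3, y_labor = 7.
Δz = y_clay·Δb = 3 × (-4) = -12, so new z* = 1198 − 12 = 1186.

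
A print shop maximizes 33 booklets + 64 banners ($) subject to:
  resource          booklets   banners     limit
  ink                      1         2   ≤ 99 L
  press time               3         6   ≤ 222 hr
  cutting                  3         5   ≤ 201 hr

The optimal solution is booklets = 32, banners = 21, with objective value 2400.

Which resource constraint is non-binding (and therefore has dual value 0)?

ink

ink: 74/99 (slack 25)
press time: 222/222 (binding)
cutting: 201/201 (binding)
By complementary slackness, a constraint with positive slack has shadow price 0 → ink.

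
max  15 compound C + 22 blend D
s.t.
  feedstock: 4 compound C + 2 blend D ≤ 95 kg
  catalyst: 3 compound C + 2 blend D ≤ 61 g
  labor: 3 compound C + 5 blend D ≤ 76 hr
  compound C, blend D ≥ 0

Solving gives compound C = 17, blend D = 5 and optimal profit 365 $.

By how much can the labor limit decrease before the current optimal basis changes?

15

Binding constraints: catalyst, labor. The basis is B = [[3,2],[3,5]] with det 9.
Per unit decrease in labor, x* moves by d = (0.2222, -0.3333).
The basis stays optimal until blend D reaches 0; allowable decrease = 15 hr.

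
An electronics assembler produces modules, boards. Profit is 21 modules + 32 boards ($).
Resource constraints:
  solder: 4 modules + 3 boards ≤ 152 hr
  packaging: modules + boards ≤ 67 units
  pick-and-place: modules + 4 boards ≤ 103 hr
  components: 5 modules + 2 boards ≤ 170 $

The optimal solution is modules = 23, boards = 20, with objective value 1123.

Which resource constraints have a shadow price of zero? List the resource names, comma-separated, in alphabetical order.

components, packaging

solder: 152/152 (binding)
packaging: 43/67 (slack 24)
pick-and-place: 103/103 (binding)
components: 155/170 (slack 15)
By complementary slackness, a constraint with positive slack has shadow price 0 → components, packaging.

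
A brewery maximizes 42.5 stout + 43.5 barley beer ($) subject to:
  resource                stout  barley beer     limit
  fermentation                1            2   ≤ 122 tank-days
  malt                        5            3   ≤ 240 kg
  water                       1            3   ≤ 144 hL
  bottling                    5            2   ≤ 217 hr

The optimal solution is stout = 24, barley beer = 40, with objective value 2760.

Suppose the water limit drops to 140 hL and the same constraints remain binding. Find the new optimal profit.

2730

At the optimum: fermentation uses 104 of 122 (slack = 18); malt uses 240 of 240 (binding); water uses 144 of 144 (binding); bottling uses 200 of 217 (slack = 17).
By complementary slackness, y = 0 for the non-binding constraints.
The binding rows give the dual system: 5·y_malt + 1·y_water = 42.5 and 3·y_malt + 3·y_water = 43.5.
This yields shadow prices y_malt = 7, y_water = 7.5.
Δz = y_water·Δb = 7.5 × (-4) = -30, so new z* = 2760 − 30 = 2730.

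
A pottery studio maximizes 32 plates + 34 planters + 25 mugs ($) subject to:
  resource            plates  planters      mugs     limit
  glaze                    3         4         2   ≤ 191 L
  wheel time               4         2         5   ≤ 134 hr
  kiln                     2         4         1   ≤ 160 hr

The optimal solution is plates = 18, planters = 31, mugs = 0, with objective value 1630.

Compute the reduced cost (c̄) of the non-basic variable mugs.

-6

Binding: wheel time and kiln. Non-binding: glaze (13 unused).
By complementary slackness, y = 0 for the non-binding constraint.
Dual feasibility on the basic columns requires 4·y_wheel time + 2·y_kiln = 32, 2·y_wheel time + 4·y_kiln = 34.
→ y_wheel time = 5 and y_kiln = 6.
Reduced cost of mugs: c₃ − yᵀa₃ = 25 − (5·5 + 6·1) = 25 − 31 = -6.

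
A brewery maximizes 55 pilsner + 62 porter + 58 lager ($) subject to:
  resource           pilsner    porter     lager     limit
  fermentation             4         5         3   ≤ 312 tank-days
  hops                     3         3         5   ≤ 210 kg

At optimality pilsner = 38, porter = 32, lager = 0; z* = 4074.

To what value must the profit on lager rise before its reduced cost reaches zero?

Check each constraint at x*: fermentation 312/312 (tight); hops 210/210 (tight).
The binding rows give the dual system: 4·y_fermentation + 3·y_hops = 55 and 5·y_fermentation + 3·y_hops = 62.
→ y_fermentation = 7 and y_hops = 9.
lager enters the basis when its profit ≥ yᵀa₃ = 7·3 + 9·5 = 66.

66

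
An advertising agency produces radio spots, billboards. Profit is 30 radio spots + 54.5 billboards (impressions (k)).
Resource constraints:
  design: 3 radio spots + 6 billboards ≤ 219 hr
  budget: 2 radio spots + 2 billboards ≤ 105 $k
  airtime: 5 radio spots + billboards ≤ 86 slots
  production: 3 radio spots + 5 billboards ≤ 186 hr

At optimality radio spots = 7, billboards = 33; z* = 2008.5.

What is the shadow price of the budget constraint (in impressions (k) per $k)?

At the optimum: design uses 219 of 219 (binding); budget uses 80 of 105 (slack = 25); airtime uses 68 of 86 (slack = 18); production uses 186 of 186 (binding).
Since budget, airtime are not tight, their duals are 0.
Dual feasibility on the basic columns requires 3·y_design + 3·y_production = 30, 6·y_design + 5·y_production = 54.5.
This yields shadow prices y_design = 4.5, y_production = 5.5.
Shadow price of budget = 0.

0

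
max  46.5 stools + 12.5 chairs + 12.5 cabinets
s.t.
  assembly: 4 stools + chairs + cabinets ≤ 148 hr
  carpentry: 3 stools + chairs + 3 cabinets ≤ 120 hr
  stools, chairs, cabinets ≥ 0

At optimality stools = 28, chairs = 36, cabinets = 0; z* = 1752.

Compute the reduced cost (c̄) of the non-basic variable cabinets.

At the optimum: assembly uses 148 of 148 (binding); carpentry uses 120 of 120 (binding).
Dual feasibility on the basic columns requires 4·y_assembly + 3·y_carpentry = 46.5, 1·y_assembly + 1·y_carpentry = 12.5.
→ y_assembly = 9 and y_carpentry = 3.5.
Reduced cost of cabinets: c₃ − yᵀa₃ = 12.5 − (9·1 + 3.5·3) = 12.5 − 19.5 = -7.

-7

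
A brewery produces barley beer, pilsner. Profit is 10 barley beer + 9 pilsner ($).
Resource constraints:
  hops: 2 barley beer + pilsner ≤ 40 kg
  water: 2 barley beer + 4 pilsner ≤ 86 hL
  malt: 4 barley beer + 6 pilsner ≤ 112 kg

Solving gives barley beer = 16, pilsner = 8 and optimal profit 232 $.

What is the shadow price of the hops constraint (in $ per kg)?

At the optimum: hops uses 40 of 40 (binding); water uses 64 of 86 (slack = 22); malt uses 112 of 112 (binding).
By complementary slackness, y = 0 for the non-binding constraint.
From A_Bᵀ y = c: 2·y_hops + 4·y_malt = 10; 1·y_hops + 6·y_malt = 9.
This yields shadow prices y_hops = 3, y_malt = 1.
Shadow price of hops = 3.

3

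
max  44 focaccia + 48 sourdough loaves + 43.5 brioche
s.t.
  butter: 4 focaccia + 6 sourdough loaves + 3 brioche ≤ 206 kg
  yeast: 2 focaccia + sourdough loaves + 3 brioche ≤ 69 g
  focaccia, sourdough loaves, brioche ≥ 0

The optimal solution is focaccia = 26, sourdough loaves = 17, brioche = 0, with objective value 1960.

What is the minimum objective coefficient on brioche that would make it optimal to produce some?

46.5

Both butter and yeast are binding at x*.
From A_Bᵀ y = c: 4·y_butter + 2·y_yeast = 44; 6·y_butter + 1·y_yeast = 48.
Solving: y_butter = 6.5, y_yeast = 9.
brioche enters the basis when its profit ≥ yᵀa₃ = 6.5·3 + 9·3 = 46.5.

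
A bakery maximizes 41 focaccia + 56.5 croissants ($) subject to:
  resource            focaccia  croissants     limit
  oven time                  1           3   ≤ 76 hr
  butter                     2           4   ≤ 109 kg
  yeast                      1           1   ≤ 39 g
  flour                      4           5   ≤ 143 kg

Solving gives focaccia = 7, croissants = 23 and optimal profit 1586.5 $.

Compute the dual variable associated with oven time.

Check each constraint at x*: oven time 76/76 (tight); butter 106/109 (slack 3); yeast 30/39 (slack 9); flour 143/143 (tight).
By complementary slackness, y = 0 for the non-binding constraints.
Dual feasibility on the basic columns requires 1·y_oven time + 4·y_flour = 41, 3·y_oven time + 5·y_flour = 56.5.
Solving: y_oven time = 3, y_flour = 9.5.
Shadow price of oven time = 3.

3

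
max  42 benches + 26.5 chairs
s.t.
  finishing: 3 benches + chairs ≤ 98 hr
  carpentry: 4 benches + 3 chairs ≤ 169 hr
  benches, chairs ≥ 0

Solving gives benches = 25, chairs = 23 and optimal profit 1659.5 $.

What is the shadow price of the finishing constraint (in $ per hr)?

Both finishing and carpentry are binding at x*.
Dual feasibility on the basic columns requires 3·y_finishing + 4·y_carpentry = 42, 1·y_finishing + 3·y_carpentry = 26.5.
This yields shadow prices y_finishing = 4, y_carpentry = 7.5.
Shadow price of finishing = 4.

4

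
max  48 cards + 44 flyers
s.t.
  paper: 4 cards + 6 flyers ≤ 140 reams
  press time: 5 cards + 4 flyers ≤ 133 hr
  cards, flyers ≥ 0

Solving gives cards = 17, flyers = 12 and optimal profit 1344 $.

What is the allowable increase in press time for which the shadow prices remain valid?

Binding constraints: paper, press time. The basis is B = [[4,6],[5,4]] with det -14.
Per unit increase in press time, x* moves by d = (0.4286, -0.2857).
The basis stays optimal until flyers reaches 0; allowable increase = 42 hr.

42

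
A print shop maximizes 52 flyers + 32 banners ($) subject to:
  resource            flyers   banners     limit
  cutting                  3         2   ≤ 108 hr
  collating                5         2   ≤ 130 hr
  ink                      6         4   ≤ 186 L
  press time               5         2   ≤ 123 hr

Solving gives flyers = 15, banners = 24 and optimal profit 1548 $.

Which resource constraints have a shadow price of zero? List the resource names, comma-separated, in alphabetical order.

collating, cutting

cutting: 93/108 (slack 15)
collating: 123/130 (slack 7)
ink: 186/186 (binding)
press time: 123/123 (binding)
By complementary slackness, a constraint with positive slack has shadow price 0 → collating, cutting.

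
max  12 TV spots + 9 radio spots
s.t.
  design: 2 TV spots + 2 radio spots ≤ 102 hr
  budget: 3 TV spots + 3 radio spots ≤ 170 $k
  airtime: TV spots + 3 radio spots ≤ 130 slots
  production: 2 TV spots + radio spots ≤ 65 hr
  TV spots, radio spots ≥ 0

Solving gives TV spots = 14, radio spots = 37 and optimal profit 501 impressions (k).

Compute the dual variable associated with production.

3

Binding: design and production. Non-binding: budget (17 unused), airtime (5 unused).
Since budget, airtime are not tight, their duals are 0.
The binding rows give the dual system: 2·y_design + 2·y_production = 12 and 2·y_design + 1·y_production = 9.
This yields shadow prices y_design = 3, y_production = 3.
Shadow price of production = 3.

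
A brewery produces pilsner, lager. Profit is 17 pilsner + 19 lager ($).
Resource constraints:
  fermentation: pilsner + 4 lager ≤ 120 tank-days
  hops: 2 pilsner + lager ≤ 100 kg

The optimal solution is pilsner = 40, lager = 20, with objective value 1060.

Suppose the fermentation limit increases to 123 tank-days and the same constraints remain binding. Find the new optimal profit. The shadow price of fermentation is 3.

1069

Δb = 3, so new z* = 1060 + (3)·(3) = 1060 + 9 = 1069.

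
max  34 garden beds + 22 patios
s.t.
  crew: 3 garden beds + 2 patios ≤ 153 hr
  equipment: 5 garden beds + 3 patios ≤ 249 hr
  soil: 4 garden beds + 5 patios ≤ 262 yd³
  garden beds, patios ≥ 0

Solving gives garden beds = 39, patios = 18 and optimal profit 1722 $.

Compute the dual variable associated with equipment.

2

Binding: crew and equipment. Non-binding: soil (16 unused).
Since soil is not tight, its dual is 0.
Dual feasibility on the basic columns requires 3·y_crew + 5·y_equipment = 34, 2·y_crew + 3·y_equipment = 22.
This yields shadow prices y_crew = 8, y_equipment = 2.
Shadow price of equipment = 2.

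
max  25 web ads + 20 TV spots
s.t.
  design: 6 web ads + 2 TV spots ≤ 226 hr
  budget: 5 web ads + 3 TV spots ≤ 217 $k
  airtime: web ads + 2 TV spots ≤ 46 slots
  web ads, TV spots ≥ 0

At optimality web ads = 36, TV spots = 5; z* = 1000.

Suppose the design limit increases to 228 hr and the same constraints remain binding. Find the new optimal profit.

At the optimum: design uses 226 of 226 (binding); budget uses 195 of 217 (slack = 22); airtime uses 46 of 46 (binding).
Slack constraints have shadow price 0 (complementary slackness).
From A_Bᵀ y = c: 6·y_design + 1·y_airtime = 25; 2·y_design + 2·y_airtime = 20.
This yields shadow prices y_design = 3, y_airtime = 7.
Δz = y_design·Δb = 3 × (2) = 6, so new z* = 1000 + 6 = 1006.

1006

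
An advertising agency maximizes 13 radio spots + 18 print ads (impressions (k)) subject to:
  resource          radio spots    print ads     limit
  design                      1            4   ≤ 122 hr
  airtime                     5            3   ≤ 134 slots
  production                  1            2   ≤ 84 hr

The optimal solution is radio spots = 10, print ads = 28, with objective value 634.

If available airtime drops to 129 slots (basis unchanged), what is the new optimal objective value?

Check each constraint at x*: design 122/122 (tight); airtime 134/134 (tight); production 66/84 (slack 18).
Since production is not tight, its dual is 0.
Dual feasibility on the basic columns requires 1·y_design + 5·y_airtime = 13, 4·y_design + 3·y_airtime = 18.
→ y_design = 3 and y_airtime = 2.
Δz = y_airtime·Δb = 2 × (-5) = -10, so new z* = 634 − 10 = 624.

624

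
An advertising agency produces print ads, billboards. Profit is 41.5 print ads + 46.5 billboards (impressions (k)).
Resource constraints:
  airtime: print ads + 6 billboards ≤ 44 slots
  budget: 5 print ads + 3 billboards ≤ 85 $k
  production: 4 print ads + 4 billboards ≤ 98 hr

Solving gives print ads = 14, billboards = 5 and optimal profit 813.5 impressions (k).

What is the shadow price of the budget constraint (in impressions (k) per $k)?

7.5

At the optimum: airtime uses 44 of 44 (binding); budget uses 85 of 85 (binding); production uses 76 of 98 (slack = 22).
Slack constraints have shadow price 0 (complementary slackness).
Dual feasibility on the basic columns requires 1·y_airtime + 5·y_budget = 41.5, 6·y_airtime + 3·y_budget = 46.5.
Solving: y_airtime = 4, y_budget = 7.5.
Shadow price of budget = 7.5.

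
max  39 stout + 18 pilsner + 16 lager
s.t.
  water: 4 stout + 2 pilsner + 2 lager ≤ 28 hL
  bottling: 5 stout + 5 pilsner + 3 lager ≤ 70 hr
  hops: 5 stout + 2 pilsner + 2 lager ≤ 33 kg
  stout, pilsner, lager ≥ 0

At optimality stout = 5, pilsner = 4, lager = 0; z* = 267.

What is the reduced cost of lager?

-2

Check each constraint at x*: water 28/28 (tight); bottling 45/70 (slack 25); hops 33/33 (tight).
By complementary slackness, y = 0 for the non-binding constraint.
The binding rows give the dual system: 4·y_water + 5·y_hops = 39 and 2·y_water + 2·y_hops = 18.
Solving: y_water = 6, y_hops = 3.
Reduced cost of lager: c₃ − yᵀa₃ = 16 − (6·2 + 3·2) = 16 − 18 = -2.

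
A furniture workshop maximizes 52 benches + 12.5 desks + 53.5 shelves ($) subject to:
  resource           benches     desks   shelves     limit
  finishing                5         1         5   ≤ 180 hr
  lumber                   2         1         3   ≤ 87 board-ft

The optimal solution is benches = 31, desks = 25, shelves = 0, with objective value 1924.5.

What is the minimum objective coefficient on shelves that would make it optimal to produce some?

55.5

Both finishing and lumber are binding at x*.
From A_Bᵀ y = c: 5·y_finishing + 2·y_lumber = 52; 1·y_finishing + 1·y_lumber = 12.5.
Solving: y_finishing = 9, y_lumber = 3.5.
shelves enters the basis when its profit ≥ yᵀa₃ = 9·5 + 3.5·3 = 55.5.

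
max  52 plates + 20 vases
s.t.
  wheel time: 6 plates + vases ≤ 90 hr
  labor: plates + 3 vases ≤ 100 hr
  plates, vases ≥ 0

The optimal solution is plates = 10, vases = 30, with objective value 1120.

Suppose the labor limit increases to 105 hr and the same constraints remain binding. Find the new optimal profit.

Both wheel time and labor are binding at x*.
Dual feasibility on the basic columns requires 6·y_wheel time + 1·y_labor = 52, 1·y_wheel time + 3·y_labor = 20.
→ y_wheel time = 8 and y_labor = 4.
Δz = y_labor·Δb = 4 × (5) = 20, so new z* = 1120 + 20 = 1140.

1140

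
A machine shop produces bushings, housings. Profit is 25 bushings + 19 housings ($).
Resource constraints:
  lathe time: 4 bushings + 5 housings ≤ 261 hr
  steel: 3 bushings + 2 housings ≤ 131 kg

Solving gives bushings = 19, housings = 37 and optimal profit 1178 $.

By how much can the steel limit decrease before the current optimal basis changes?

Binding constraints: lathe time, steel. The basis is B = [[4,5],[3,2]] with det -7.
Per unit decrease in steel, x* moves by d = (-0.7143, 0.5714).
The basis stays optimal until bushings reaches 0; allowable decrease = 26.6 kg.

26.6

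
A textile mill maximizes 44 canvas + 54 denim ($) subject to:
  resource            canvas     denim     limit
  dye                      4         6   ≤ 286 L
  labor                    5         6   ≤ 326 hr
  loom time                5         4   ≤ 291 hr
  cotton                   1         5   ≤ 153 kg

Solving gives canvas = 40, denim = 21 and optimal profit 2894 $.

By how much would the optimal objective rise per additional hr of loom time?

0

At the optimum: dye uses 286 of 286 (binding); labor uses 326 of 326 (binding); loom time uses 284 of 291 (slack = 7); cotton uses 145 of 153 (slack = 8).
Since loom time, cotton are not tight, their duals are 0.
Dual feasibility on the basic columns requires 4·y_dye + 5·y_labor = 44, 6·y_dye + 6·y_labor = 54.
This yields shadow prices y_dye = 1, y_labor = 8.
Shadow price of loom time = 0.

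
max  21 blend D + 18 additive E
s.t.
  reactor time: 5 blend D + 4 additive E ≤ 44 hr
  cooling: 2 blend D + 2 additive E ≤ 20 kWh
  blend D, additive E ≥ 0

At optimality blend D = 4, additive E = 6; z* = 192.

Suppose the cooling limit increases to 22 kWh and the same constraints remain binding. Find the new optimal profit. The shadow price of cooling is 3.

198

Δb = 2, so new z* = 192 + (3)·(2) = 192 + 6 = 198.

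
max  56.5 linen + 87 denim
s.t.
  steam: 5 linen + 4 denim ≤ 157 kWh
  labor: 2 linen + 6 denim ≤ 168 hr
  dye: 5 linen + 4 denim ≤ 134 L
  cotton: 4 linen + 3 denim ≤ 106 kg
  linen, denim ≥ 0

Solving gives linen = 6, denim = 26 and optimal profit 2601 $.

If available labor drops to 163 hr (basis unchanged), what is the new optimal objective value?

2553.5

At the optimum: steam uses 134 of 157 (slack = 23); labor uses 168 of 168 (binding); dye uses 134 of 134 (binding); cotton uses 102 of 106 (slack = 4).
Slack constraints have shadow price 0 (complementary slackness).
From A_Bᵀ y = c: 2·y_labor + 5·y_dye = 56.5; 6·y_labor + 4·y_dye = 87.
This yields shadow prices y_labor = 9.5, y_dye = 7.5.
Δz = y_labor·Δb = 9.5 × (-5) = -47.5, so new z* = 2601 − 47.5 = 2553.5.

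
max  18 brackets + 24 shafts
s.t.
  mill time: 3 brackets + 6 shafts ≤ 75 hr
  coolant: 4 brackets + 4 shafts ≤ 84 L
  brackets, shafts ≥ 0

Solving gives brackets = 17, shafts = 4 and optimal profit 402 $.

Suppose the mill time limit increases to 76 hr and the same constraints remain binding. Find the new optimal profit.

404

Check each constraint at x*: mill time 75/75 (tight); coolant 84/84 (tight).
From A_Bᵀ y = c: 3·y_mill time + 4·y_coolant = 18; 6·y_mill time + 4·y_coolant = 24.
Solving: y_mill time = 2, y_coolant = 3.
Δz = y_mill time·Δb = 2 × (1) = 2, so new z* = 402 + 2 = 404.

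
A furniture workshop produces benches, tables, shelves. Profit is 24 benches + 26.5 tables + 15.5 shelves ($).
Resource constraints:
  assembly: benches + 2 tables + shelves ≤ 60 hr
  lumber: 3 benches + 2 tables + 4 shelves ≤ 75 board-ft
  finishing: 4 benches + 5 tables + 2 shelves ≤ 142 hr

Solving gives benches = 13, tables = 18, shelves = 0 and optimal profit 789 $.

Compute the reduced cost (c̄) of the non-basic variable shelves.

Binding: lumber and finishing. Non-binding: assembly (11 unused).
By complementary slackness, y = 0 for the non-binding constraint.
From A_Bᵀ y = c: 3·y_lumber + 4·y_finishing = 24; 2·y_lumber + 5·y_finishing = 26.5.
This yields shadow prices y_lumber = 2, y_finishing = 4.5.
Reduced cost of shelves: c₃ − yᵀa₃ = 15.5 − (2·4 + 4.5·2) = 15.5 − 17 = -1.5.

-1.5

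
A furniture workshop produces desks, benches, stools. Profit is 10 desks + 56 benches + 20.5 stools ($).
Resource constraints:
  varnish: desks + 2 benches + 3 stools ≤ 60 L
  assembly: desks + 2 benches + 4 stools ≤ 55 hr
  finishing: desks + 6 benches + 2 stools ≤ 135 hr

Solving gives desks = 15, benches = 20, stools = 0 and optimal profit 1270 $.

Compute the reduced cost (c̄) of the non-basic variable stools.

-1.5

At the optimum: varnish uses 55 of 60 (slack = 5); assembly uses 55 of 55 (binding); finishing uses 135 of 135 (binding).
By complementary slackness, y = 0 for the non-binding constraint.
The binding rows give the dual system: 1·y_assembly + 1·y_finishing = 10 and 2·y_assembly + 6·y_finishing = 56.
→ y_assembly = 1 and y_finishing = 9.
Reduced cost of stools: c₃ − yᵀa₃ = 20.5 − (1·4 + 9·2) = 20.5 − 22 = -1.5.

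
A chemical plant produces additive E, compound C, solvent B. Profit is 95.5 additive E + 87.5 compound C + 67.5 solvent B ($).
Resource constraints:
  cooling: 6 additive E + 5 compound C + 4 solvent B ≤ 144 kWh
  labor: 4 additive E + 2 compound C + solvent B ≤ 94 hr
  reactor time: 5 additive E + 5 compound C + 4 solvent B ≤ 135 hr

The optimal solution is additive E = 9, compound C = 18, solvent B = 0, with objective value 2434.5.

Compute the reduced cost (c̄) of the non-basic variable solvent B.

-2.5

At the optimum: cooling uses 144 of 144 (binding); labor uses 72 of 94 (slack = 22); reactor time uses 135 of 135 (binding).
Since labor is not tight, its dual is 0.
From A_Bᵀ y = c: 6·y_cooling + 5·y_reactor time = 95.5; 5·y_cooling + 5·y_reactor time = 87.5.
Solving: y_cooling = 8, y_reactor time = 9.5.
Reduced cost of solvent B: c₃ − yᵀa₃ = 67.5 − (8·4 + 9.5·4) = 67.5 − 70 = -2.5.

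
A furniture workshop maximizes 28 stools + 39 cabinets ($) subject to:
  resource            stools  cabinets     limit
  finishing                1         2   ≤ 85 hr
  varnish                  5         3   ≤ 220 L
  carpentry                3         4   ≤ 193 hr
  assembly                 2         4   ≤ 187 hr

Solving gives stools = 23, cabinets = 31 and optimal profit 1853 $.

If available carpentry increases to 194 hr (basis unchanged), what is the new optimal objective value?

At the optimum: finishing uses 85 of 85 (binding); varnish uses 208 of 220 (slack = 12); carpentry uses 193 of 193 (binding); assembly uses 170 of 187 (slack = 17).
By complementary slackness, y = 0 for the non-binding constraints.
The binding rows give the dual system: 1·y_finishing + 3·y_carpentry = 28 and 2·y_finishing + 4·y_carpentry = 39.
→ y_finishing = 2.5 and y_carpentry = 8.5.
Δz = y_carpentry·Δb = 8.5 × (1) = 8.5, so new z* = 1853 + 8.5 = 1861.5.

1861.5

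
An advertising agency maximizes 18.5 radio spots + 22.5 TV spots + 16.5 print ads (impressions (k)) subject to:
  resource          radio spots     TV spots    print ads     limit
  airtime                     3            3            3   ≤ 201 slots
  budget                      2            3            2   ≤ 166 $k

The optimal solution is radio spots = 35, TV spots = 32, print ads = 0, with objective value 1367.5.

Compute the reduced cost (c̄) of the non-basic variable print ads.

-2

Both airtime and budget are binding at x*.
The binding rows give the dual system: 3·y_airtime + 2·y_budget = 18.5 and 3·y_airtime + 3·y_budget = 22.5.
Solving: y_airtime = 3.5, y_budget = 4.
Reduced cost of print ads: c₃ − yᵀa₃ = 16.5 − (3.5·3 + 4·2) = 16.5 − 18.5 = -2.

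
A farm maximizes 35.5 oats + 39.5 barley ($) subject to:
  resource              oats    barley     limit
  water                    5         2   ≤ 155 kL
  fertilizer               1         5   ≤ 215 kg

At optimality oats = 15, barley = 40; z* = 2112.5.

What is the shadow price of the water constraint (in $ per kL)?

Check each constraint at x*: water 155/155 (tight); fertilizer 215/215 (tight).
The binding rows give the dual system: 5·y_water + 1·y_fertilizer = 35.5 and 2·y_water + 5·y_fertilizer = 39.5.
→ y_water = 6 and y_fertilizer = 5.5.
Shadow price of water = 6.

6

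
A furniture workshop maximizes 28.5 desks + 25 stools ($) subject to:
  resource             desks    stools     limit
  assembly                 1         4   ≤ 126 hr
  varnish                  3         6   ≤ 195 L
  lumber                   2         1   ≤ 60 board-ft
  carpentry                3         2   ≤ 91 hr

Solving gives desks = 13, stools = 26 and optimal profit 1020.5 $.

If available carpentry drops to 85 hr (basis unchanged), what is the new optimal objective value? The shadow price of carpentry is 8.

972.5

Δb = -6, so new z* = 1020.5 + (8)·(-6) = 1020.5 − 48 = 972.5.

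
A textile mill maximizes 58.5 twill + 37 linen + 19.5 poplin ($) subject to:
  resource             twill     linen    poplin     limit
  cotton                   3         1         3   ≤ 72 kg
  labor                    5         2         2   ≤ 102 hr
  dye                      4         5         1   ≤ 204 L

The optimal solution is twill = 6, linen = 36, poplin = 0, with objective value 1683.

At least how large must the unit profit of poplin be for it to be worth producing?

Check each constraint at x*: cotton 54/72 (slack 18); labor 102/102 (tight); dye 204/204 (tight).
Since cotton is not tight, its dual is 0.
From A_Bᵀ y = c: 5·y_labor + 4·y_dye = 58.5; 2·y_labor + 5·y_dye = 37.
→ y_labor = 8.5 and y_dye = 4.
poplin enters the basis when its profit ≥ yᵀa₃ = 8.5·2 + 4·1 = 21.

21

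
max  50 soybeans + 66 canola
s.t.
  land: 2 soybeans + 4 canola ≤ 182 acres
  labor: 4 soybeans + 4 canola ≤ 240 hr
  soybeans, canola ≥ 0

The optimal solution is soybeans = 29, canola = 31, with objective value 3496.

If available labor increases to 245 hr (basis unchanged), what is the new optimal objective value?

Check each constraint at x*: land 182/182 (tight); labor 240/240 (tight).
Dual feasibility on the basic columns requires 2·y_land + 4·y_labor = 50, 4·y_land + 4·y_labor = 66.
This yields shadow prices y_land = 8, y_labor = 8.5.
Δz = y_labor·Δb = 8.5 × (5) = 42.5, so new z* = 3496 + 42.5 = 3538.5.

3538.5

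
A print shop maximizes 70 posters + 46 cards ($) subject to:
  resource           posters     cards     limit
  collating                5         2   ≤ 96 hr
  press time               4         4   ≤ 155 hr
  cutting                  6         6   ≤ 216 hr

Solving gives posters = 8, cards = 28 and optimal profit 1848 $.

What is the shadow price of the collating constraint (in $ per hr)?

8

Binding: collating and cutting. Non-binding: press time (11 unused).
Slack constraints have shadow price 0 (complementary slackness).
The binding rows give the dual system: 5·y_collating + 6·y_cutting = 70 and 2·y_collating + 6·y_cutting = 46.
→ y_collating = 8 and y_cutting = 5.
Shadow price of collating = 8.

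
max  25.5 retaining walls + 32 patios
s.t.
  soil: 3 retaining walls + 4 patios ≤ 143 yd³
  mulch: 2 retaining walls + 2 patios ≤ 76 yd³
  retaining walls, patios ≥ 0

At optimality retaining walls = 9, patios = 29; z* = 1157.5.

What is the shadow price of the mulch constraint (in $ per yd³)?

At the optimum: soil uses 143 of 143 (binding); mulch uses 76 of 76 (binding).
From A_Bᵀ y = c: 3·y_soil + 2·y_mulch = 25.5; 4·y_soil + 2·y_mulch = 32.
Solving: y_soil = 6.5, y_mulch = 3.
Shadow price of mulch = 3.

3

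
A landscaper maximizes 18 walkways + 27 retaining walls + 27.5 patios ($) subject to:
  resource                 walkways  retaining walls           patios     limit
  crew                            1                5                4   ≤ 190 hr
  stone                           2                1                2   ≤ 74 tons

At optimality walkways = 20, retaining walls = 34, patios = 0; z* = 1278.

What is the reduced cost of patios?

-2.5

At the optimum: crew uses 190 of 190 (binding); stone uses 74 of 74 (binding).
Dual feasibility on the basic columns requires 1·y_crew + 2·y_stone = 18, 5·y_crew + 1·y_stone = 27.
Solving: y_crew = 4, y_stone = 7.
Reduced cost of patios: c₃ − yᵀa₃ = 27.5 − (4·4 + 7·2) = 27.5 − 30 = -2.5.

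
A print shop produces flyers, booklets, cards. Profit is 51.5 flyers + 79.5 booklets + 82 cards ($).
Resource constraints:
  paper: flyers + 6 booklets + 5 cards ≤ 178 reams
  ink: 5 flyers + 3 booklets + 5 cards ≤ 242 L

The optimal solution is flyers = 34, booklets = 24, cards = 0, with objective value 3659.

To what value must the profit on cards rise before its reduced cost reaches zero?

Both paper and ink are binding at x*.
From A_Bᵀ y = c: 1·y_paper + 5·y_ink = 51.5; 6·y_paper + 3·y_ink = 79.5.
This yields shadow prices y_paper = 9, y_ink = 8.5.
cards enters the basis when its profit ≥ yᵀa₃ = 9·5 + 8.5·5 = 87.5.

87.5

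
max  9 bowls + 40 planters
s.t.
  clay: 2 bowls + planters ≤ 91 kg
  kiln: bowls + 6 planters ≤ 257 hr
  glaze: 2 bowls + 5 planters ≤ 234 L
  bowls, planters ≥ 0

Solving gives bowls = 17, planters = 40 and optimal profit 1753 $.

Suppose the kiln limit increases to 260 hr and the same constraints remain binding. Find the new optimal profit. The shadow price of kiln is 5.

1768

Δb = 3, so new z* = 1753 + (5)·(3) = 1753 + 15 = 1768.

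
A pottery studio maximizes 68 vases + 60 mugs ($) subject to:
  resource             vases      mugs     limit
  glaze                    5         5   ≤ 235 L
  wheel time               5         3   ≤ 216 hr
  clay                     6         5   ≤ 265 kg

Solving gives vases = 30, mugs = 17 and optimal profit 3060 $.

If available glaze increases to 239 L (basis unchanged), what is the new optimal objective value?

Binding: glaze and clay. Non-binding: wheel time (15 unused).
By complementary slackness, y = 0 for the non-binding constraint.
Dual feasibility on the basic columns requires 5·y_glaze + 6·y_clay = 68, 5·y_glaze + 5·y_clay = 60.
→ y_glaze = 4 and y_clay = 8.
Δz = y_glaze·Δb = 4 × (4) = 16, so new z* = 3060 + 16 = 3076.

3076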